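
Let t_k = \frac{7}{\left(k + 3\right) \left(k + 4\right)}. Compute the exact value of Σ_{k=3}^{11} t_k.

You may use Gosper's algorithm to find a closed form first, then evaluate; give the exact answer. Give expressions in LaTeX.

Σ = 7/10

Step 1: r(k) = (k + 3)/(k + 5).
Take A(k)=k + 3, B(k)=k + 5, C(k)=1.
Solve (k + 3)·f(k+1) − (k + 4)·f(k) = 1.
From deg A=1, deg B=1, deg C=0: d=1.
Solving with deg f ≤ 1: f(k) = k/3.
Then R = B(k−1)f/C = k*(k + 4)/3, so s_k = R(k)·t_k = 7*k/(3*(k + 3)).
Check: Δs_k = 7/(k**2 + 7*k + 12). ✓
Σ_(k=3)^(11) t_k = s_(12) − s_(3) = 28/15 − (7/6) = 7/10.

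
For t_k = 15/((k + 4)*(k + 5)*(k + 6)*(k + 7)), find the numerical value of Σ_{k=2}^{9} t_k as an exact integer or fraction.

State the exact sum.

Ratio r(k) = (k + 4)/(k + 8).
Take A(k)=k + 4, B(k)=k + 8, C(k)=1.
f must satisfy (k + 4)·f(k+1) − (k + 7)·f(k) = 1.
From deg A=1, deg B=1, deg C=0: d=3.
A polynomial solution: f(k) = k*(k**2 + 15*k + 74)/360.
Then R = B(k−1)f/C = k*(k + 7)*(k**2 + 15*k + 74)/360, so s_k = R(k)·t_k = k*(k**2 + 15*k + 74)/(24*(k + 4)*(k + 5)*(k + 6)).
s_(k+1) − s_k = 15/(k**4 + 22*k**3 + 179*k**2 + 638*k + 840) = t_k.
Σ_(k=2)^(9) t_k = s_(10) − s_(2) = 9/224 − (3/112) = 3/224.

Σ = 3/224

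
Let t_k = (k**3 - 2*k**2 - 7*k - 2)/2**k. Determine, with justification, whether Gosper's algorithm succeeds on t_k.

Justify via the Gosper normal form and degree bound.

Yes. s_k = 2**(1 - k)*(-k**3 - k**2 + 2*k + 2).

The ratio is (k**3 + k**2 - 8*k - 10)/(2*(k**3 - 2*k**2 - 7*k - 2)).
Gosper form: A/B · C(k+1)/C(k) with A=1/2, B=1, C=k**3 - 2*k**2 - 7*k - 2.
Key eq: (1/2)·f(k+1) = (1)·f(k) + (k**3 - 2*k**2 - 7*k - 2).
Degrees (0,0,3) ⇒ d ≤ 3.
Coefficient equations give f(k) = -2*(k + 1)*(k**2 - 2).
So s_k = (B(k−1)f/C)·t_k = (-2*(k + 1)*(k**2 - 2)/(k**3 - 2*k**2 - 7*k - 2))·t_k = 2**(1 - k)*(-k**3 - k**2 + 2*k + 2).
s_(k+1) − s_k = (k**3 - 2*k**2 - 7*k - 2)/2**k = t_k.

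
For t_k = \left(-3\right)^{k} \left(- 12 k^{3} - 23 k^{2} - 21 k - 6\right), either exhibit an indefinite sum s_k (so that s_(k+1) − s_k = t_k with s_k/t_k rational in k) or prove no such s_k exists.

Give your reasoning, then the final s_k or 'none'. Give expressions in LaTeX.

s_k = \left(-3\right)^{k} k^{2} \left(3 k - 1\right)

Ratio r(k) = 3*(-12*k**3 - 59*k**2 - 103*k - 62)/(12*k**3 + 23*k**2 + 21*k + 6).
Factor: A=-3; B=1; C=k**3 + 23*k**2/12 + 7*k/4 + 1/2.
Key eq: (-3)·f(k+1) = (1)·f(k) + (k**3 + 23*k**2/12 + 7*k/4 + 1/2).
From deg A=0, deg B=0, deg C=3: d=3.
Solve for f: f(k) = -k**2*(3*k - 1)/12 (degree 3 ≤ 3).
Get s_k = R·t_k = (-3)**k*k**2*(3*k - 1) with R(k) = B(k−1)f(k)/C(k) = -k**2*(3*k - 1)/(12*k**3 + 23*k**2 + 21*k + 6).
Δs = (-3)**k*(-12*k**3 - 23*k**2 - 21*k - 6), as required.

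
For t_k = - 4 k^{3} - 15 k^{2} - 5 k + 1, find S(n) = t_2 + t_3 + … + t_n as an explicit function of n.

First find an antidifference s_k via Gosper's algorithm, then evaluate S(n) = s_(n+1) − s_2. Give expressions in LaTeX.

The ratio is (4*k**3 + 27*k**2 + 47*k + 23)/(4*k**3 + 15*k**2 + 5*k - 1).
Gosper form: A/B · C(k+1)/C(k) with A=1, B=1, C=k**3 + 15*k**2/4 + 5*k/4 - 1/4.
Need (1)·f(k+1) − (1)·f(k) = k**3 + 15*k**2/4 + 5*k/4 - 1/4.
Degrees (0,0,3) ⇒ d ≤ 4.
Match coefficients ⇒ f(k) = k*(k**3 + 3*k**2 - 4*k - 1)/4.
Certificate R = B(k−1)f/C = k*(k**3 + 3*k**2 - 4*k - 1)/(4*k**3 + 15*k**2 + 5*k - 1) gives s_k = k*(-k**3 - 3*k**2 + 4*k + 1).
Verify: -4*k**3 - 15*k**2 - 5*k + 1 matches t_k.
Telescope: S(n) = s_(n+1) − s_(2) = -n**4 - 7*n**3 - 11*n**2 - 4*n + 1 − (-22) = -n**4 - 7*n**3 - 11*n**2 - 4*n + 23.

S(n) = - n^{4} - 7 n^{3} - 11 n^{2} - 4 n + 23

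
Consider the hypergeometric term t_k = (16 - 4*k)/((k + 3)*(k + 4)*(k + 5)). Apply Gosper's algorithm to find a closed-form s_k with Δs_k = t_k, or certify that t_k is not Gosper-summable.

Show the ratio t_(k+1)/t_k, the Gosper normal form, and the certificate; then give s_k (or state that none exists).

Step 1: r(k) = (k - 3)*(k + 3)/((k - 4)*(k + 6)).
So A=k + 3 and B=k + 6, with C=k - 4.
f must satisfy (k + 3)·f(k+1) − (k + 5)·f(k) = k - 4.
deg f ≤ 2 (via 1,1,1).
Coefficient equations give f(k) = -k*(k + 31)/24.
Certificate R = B(k−1)f/C = -k*(k + 5)*(k + 31)/(24*(k - 4)) gives s_k = k*(k + 31)/(6*(k + 3)*(k + 4)).
Check: Δs_k = 4*(4 - k)/(k**3 + 12*k**2 + 47*k + 60). ✓

s_k = k*(k + 31)/(6*(k + 3)*(k + 4))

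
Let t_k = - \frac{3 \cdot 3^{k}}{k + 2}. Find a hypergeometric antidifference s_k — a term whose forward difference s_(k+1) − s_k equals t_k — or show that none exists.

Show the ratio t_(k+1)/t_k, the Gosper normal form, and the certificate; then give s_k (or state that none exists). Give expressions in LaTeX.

t_(k+1)/t_k = 3*(k + 2)/(k + 3).
A = 3*k + 6, B = k + 3, C = 1.
Solve (3*k + 6)·f(k+1) − (k + 2)·f(k) = 1.
Bound: deg f ≤ -1.
Bound -1 < 0, so the key equation has no polynomial solution.

none — t_k is not Gosper-summable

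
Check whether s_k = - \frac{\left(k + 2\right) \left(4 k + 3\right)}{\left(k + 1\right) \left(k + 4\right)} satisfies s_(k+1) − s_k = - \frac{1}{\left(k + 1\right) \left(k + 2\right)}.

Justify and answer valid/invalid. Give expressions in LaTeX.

s_(k+1) = -(k + 3)*(4*k + 7)/((k + 2)*(k + 5))
s_(k+1) − s_k = (-9*k**2 - 29*k - 24)/(k**4 + 12*k**3 + 49*k**2 + 78*k + 40)
(s_(k+1) − s_k) − t_k = 4*(-2*k**2 - 5*k - 1)/(k**4 + 12*k**3 + 49*k**2 + 78*k + 40)

Invalid: residual \frac{4 \left(- 2 k^{2} - 5 k - 1\right)}{k^{4} + 12 k^{3} + 49 k^{2} + 78 k + 40} ≠ 0.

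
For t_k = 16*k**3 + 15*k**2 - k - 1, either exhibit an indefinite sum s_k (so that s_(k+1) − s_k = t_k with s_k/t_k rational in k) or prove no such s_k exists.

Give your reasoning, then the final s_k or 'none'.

s_k = k*(4*k**3 - 3*k**2 - 4*k + 2)

The ratio is (16*k**3 + 63*k**2 + 77*k + 29)/(16*k**3 + 15*k**2 - k - 1).
So A=1 and B=1, with C=k**3 + 15*k**2/16 - k/16 - 1/16.
f must satisfy (1)·f(k+1) − (1)·f(k) = k**3 + 15*k**2/16 - k/16 - 1/16.
From deg A=0, deg B=0, deg C=3: d=4.
Solve for f: f(k) = k*(4*k**3 - 3*k**2 - 4*k + 2)/16 (degree 4 ≤ 4).
Then R = B(k−1)f/C = k*(4*k**3 - 3*k**2 - 4*k + 2)/(16*k**3 + 15*k**2 - k - 1), so s_k = R(k)·t_k = k*(4*k**3 - 3*k**2 - 4*k + 2).
Verify: 16*k**3 + 15*k**2 - k - 1 matches t_k.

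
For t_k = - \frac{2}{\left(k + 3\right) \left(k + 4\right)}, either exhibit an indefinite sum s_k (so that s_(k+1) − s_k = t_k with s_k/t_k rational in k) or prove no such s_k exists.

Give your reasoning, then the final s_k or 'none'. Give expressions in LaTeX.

Step 1: r(k) = (k + 3)/(k + 5).
A = k + 3, B = k + 5, C = 1.
Need (k + 3)·f(k+1) − (k + 4)·f(k) = 1.
From deg A=1, deg B=1, deg C=0: d=1.
Match coefficients ⇒ f(k) = k/3.
So s_k = (B(k−1)f/C)·t_k = (k*(k + 4)/3)·t_k = -2*k/(3*k + 9).
Verify: -2/(k**2 + 7*k + 12) matches t_k.

s_k = - \frac{2 k}{3 k + 9}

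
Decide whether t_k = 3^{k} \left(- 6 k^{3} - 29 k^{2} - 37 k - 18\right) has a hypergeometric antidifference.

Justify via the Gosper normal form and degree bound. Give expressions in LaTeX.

Compute t_(k+1)/t_k: get 3*(6*k**3 + 47*k**2 + 113*k + 90)/(6*k**3 + 29*k**2 + 37*k + 18).
Take A(k)=3, B(k)=1, C(k)=k**3 + 29*k**2/6 + 37*k/6 + 3.
Set up (3)·f(k+1) − (1)·f(k) − (k**3 + 29*k**2/6 + 37*k/6 + 3) = 0.
deg f ≤ 3 (via 0,0,3).
Solve for f: f(k) = k*(3*k**2 + k + 2)/6 (degree 3 ≤ 3).
Get s_k = R·t_k = 3**k*k*(-3*k**2 - k - 2) with R(k) = B(k−1)f(k)/C(k) = k*(3*k**2 + k + 2)/(6*k**3 + 29*k**2 + 37*k + 18).
Check: Δs_k = 3**k*(-6*k**3 - 29*k**2 - 37*k - 18). ✓

Yes. s_k = 3^{k} k \left(- 3 k^{2} - k - 2\right).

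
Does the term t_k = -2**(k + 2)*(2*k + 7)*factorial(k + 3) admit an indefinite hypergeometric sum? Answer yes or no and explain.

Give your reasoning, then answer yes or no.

Yes. s_k = -2**(k + 2)*factorial(k + 3).

The ratio is 2*(k + 4)*(2*k + 9)/(2*k + 7).
So A=2*k + 8 and B=1, with C=k + 7/2.
Key eq: (2*k + 8)·f(k+1) = (1)·f(k) + (k + 7/2).
Bound: deg f ≤ 0.
A polynomial solution: f(k) = 1/2.
Then R = B(k−1)f/C = 1/(2*k + 7), so s_k = R(k)·t_k = -2**(k + 2)*factorial(k + 3).
Δs = -2**(k + 2)*(2*k + 7)*factorial(k + 3), as required.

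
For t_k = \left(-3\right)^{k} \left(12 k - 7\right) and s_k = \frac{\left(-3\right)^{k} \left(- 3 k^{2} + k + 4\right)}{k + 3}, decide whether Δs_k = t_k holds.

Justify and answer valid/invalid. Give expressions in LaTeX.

s_(k+1) = (-3)**(k + 1)*(-3*k**2 - 5*k + 2)/(k + 4)
s_(k+1) − s_k = (-3)**k*(12*k**3 + 53*k**2 + 31*k - 34)/(k**2 + 7*k + 12)
(s_(k+1) − s_k) − t_k = (-3)**k*(-24*k**2 - 64*k + 50)/(k**2 + 7*k + 12)

Invalid: residual \frac{\left(-3\right)^{k} \left(- 24 k^{2} - 64 k + 50\right)}{k^{2} + 7 k + 12} ≠ 0.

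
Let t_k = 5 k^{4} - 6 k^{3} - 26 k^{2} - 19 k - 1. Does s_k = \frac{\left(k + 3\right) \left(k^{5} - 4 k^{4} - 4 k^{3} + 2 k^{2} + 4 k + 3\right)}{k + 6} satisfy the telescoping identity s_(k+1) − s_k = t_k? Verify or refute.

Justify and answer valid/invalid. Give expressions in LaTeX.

s_(k+1) = (k**6 + 5*k**5 - 6*k**4 - 64*k**3 - 111*k**2 - 58*k + 8)/(k + 7)
s_(k+1) − s_k = (5*k**6 + 47*k**5 + 22*k**4 - 435*k**3 - 809*k**2 - 454*k - 15)/(k**2 + 13*k + 42)
(s_(k+1) − s_k) − t_k = 3*(-4*k**5 - 28*k**4 + 58*k**3 + 177*k**2 + 119*k + 9)/(k**2 + 13*k + 42)

Invalid: residual \frac{3 \left(- 4 k^{5} - 28 k^{4} + 58 k^{3} + 177 k^{2} + 119 k + 9\right)}{k^{2} + 13 k + 42} ≠ 0.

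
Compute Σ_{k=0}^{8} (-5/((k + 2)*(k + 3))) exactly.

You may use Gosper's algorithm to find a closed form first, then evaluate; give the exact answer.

r(k) = (k + 2)/(k + 4) after simplifying.
Factor: A=k + 2; B=k + 4; C=1.
Need (k + 2)·f(k+1) − (k + 3)·f(k) = 1.
d = 1 from the (1,1,0) case.
Solving with deg f ≤ 1: f(k) = k/2.
Then R = B(k−1)f/C = k*(k + 3)/2, so s_k = R(k)·t_k = -5*k/(2*k + 4).
Check: Δs_k = -5/(k**2 + 5*k + 6). ✓
Evaluate s at k=9 and k=0: -45/22 and 0; difference -45/22.

Σ = -45/22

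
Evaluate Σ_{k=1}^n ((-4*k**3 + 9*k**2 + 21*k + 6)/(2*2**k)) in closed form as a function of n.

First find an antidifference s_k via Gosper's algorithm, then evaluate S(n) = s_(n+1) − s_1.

The ratio is (4*k**3 + 3*k**2 - 27*k - 32)/(2*(4*k**3 - 9*k**2 - 21*k - 6)).
Factor: A=1/2; B=1; C=k**3 - 9*k**2/4 - 21*k/4 - 3/2.
f must satisfy (1/2)·f(k+1) − (1)·f(k) = k**3 - 9*k**2/4 - 21*k/4 - 3/2.
Degrees (0,0,3) ⇒ d ≤ 3.
A polynomial solution: f(k) = -(k + 1)*(4*k**2 - k - 2)/2.
Then R = B(k−1)f/C = -2*(k + 1)*(4*k**2 - k - 2)/(4*k**3 - 9*k**2 - 21*k - 6), so s_k = R(k)·t_k = (4*k**3 + 3*k**2 - 3*k - 2)/2**k.
Δs = (-4*k**3 + 9*k**2 + 21*k + 6)/(2*2**k), as required.
s_(n+1) = 2**(-n - 1)*(4*n**3 + 15*n**2 + 15*n + 2) and s_(1) = 1, so S(n) = 2**(-n - 1)*(-2**(n + 1) + 4*n**3 + 15*n**2 + 15*n + 2).

S(n) = 2**(-n - 1)*(-2**(n + 1) + 4*n**3 + 15*n**2 + 15*n + 2)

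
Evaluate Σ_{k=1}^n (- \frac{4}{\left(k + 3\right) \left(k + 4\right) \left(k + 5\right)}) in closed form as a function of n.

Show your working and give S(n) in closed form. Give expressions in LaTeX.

S(n) = \frac{n \left(- n - 9\right)}{10 \left(n^{2} + 9 n + 20\right)}

Ratio r(k) = (k + 3)/(k + 6).
Normal form (A,B,C) = (k + 3, k + 6, 1).
Key eq: (k + 3)·f(k+1) = (k + 5)·f(k) + (1).
deg f ≤ 2 (via 1,1,0).
Match coefficients ⇒ f(k) = k*(k + 7)/24.
Get s_k = R·t_k = k*(-k - 7)/(6*(k + 3)*(k + 4)) with R(k) = B(k−1)f(k)/C(k) = k*(k + 5)*(k + 7)/24.
Check: Δs_k = -4/(k**3 + 12*k**2 + 47*k + 60). ✓
Evaluate: s_(n+1) = (-n**2 - 9*n - 8)/(6*(n**2 + 9*n + 20)); subtract s_(1) = -1/15 ⇒ S(n) = n*(-n - 9)/(10*(n**2 + 9*n + 20)).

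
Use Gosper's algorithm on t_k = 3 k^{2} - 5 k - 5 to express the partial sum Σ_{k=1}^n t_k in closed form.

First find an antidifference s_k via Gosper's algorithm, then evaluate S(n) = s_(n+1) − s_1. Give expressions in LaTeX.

Compute t_(k+1)/t_k: get (3*k**2 + k - 7)/(3*k**2 - 5*k - 5).
Normal form (A,B,C) = (1, 1, k**2 - 5*k/3 - 5/3).
Key eq: (1)·f(k+1) = (1)·f(k) + (k**2 - 5*k/3 - 5/3).
Bound: deg f ≤ 3.
A polynomial solution: f(k) = k*(k**2 - 4*k - 2)/3.
Certificate R = B(k−1)f/C = k*(k**2 - 4*k - 2)/(3*k**2 - 5*k - 5) gives s_k = k*(k**2 - 4*k - 2).
s_(k+1) − s_k = 3*k**2 - 5*k - 5 = t_k.
s_(n+1) = n**3 - n**2 - 7*n - 5 and s_(1) = -5, so S(n) = n*(n**2 - n - 7).

S(n) = n \left(n^{2} - n - 7\right)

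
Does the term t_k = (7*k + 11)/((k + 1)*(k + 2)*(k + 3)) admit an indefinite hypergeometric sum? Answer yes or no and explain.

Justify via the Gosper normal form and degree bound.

Yes. s_k = k*(9*k + 13)/(2*(k + 1)*(k + 2)).

Step 1: r(k) = (k + 1)*(7*k + 18)/((k + 4)*(7*k + 11)).
Normal form (A,B,C) = (k + 1, k + 4, k + 11/7).
Key eq: (k + 1)·f(k+1) = (k + 3)·f(k) + (k + 11/7).
From deg A=1, deg B=1, deg C=1: d=2.
Solving with deg f ≤ 2: f(k) = k*(9*k + 13)/14.
R(k) = B(k−1)·f(k)/C(k) = k*(k + 3)*(9*k + 13)/(2*(7*k + 11)); s_k = R·t_k = k*(9*k + 13)/(2*(k + 1)*(k + 2)).
s_(k+1) − s_k = (7*k + 11)/(k**3 + 6*k**2 + 11*k + 6) = t_k.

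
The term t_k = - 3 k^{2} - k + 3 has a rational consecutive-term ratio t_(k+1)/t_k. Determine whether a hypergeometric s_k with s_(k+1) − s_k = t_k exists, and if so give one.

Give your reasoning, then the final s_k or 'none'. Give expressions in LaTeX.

The ratio is (k + 3*(k + 1)**2 - 2)/(3*k**2 + k - 3).
Take A(k)=1, B(k)=1, C(k)=k**2 + k/3 - 1.
Key eq: (1)·f(k+1) = (1)·f(k) + (k**2 + k/3 - 1).
deg f ≤ 3 (via 0,0,2).
Coefficient equations give f(k) = k*(k**2 - k - 3)/3.
R(k) = B(k−1)·f(k)/C(k) = k*(k**2 - k - 3)/(3*k**2 + k - 3); s_k = R·t_k = k*(-k**2 + k + 3).
Check: Δs_k = -3*k**2 - k + 3. ✓

s_k = k \left(- k^{2} + k + 3\right)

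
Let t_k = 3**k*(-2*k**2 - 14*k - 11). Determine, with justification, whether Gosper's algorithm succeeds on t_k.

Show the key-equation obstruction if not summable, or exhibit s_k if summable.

Yes. s_k = 3**k*(-k**2 - 4*k + 2).

Step 1: r(k) = 3*(2*k**2 + 18*k + 27)/(2*k**2 + 14*k + 11).
So A=3 and B=1, with C=k**2 + 7*k + 11/2.
Key eq: (3)·f(k+1) = (1)·f(k) + (k**2 + 7*k + 11/2).
d = 2 from the (0,0,2) case.
Coefficient equations give f(k) = (k**2 + 4*k - 2)/2.
Then R = B(k−1)f/C = (k**2 + 4*k - 2)/(2*k**2 + 14*k + 11), so s_k = R(k)·t_k = 3**k*(-k**2 - 4*k + 2).
Check: Δs_k = 3**k*(-2*k**2 - 14*k - 11). ✓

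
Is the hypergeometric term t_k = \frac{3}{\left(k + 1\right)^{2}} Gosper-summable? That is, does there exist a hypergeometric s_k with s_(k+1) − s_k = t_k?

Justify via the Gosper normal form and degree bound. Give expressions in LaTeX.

No. Not Gosper-summable.

Compute t_(k+1)/t_k: get (k + 1)**2/(k + 2)**2.
A = k**2 + 2*k + 1, B = k**2 + 4*k + 4, C = 1.
Set up (k**2 + 2*k + 1)·f(k+1) − (k**2 + 2*k + 1)·f(k) − (1) = 0.
Bound: deg f ≤ 0.
Put f(k) = c0: A·f(k+1) − B(k−1)·f(k) − C = -1; need -1 = 0 — inconsistent ⇒ no f, not summable.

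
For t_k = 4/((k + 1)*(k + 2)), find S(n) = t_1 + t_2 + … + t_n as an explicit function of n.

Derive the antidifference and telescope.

Compute t_(k+1)/t_k: get (k + 1)/(k + 3).
A = k + 1, B = k + 3, C = 1.
Need (k + 1)·f(k+1) − (k + 2)·f(k) = 1.
From deg A=1, deg B=1, deg C=0: d=1.
Match coefficients ⇒ f(k) = k.
Get s_k = R·t_k = 4*k/(k + 1) with R(k) = B(k−1)f(k)/C(k) = k*(k + 2).
Check: Δs_k = 4/(k**2 + 3*k + 2). ✓
Evaluate: s_(n+1) = 4*(n + 1)/(n + 2); subtract s_(1) = 2 ⇒ S(n) = 2*n/(n + 2).

S(n) = 2*n/(n + 2)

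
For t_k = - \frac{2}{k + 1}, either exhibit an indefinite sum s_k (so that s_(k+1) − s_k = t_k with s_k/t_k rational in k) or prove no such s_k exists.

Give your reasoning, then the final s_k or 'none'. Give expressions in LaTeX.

no hypergeometric antidifference exists

Step 1: r(k) = (k + 1)/(k + 2).
So A=k + 1 and B=k + 2, with C=1.
Set up (k + 1)·f(k+1) − (k + 1)·f(k) − (1) = 0.
Bound: deg f ≤ 0.
Put f(k) = c0: A·f(k+1) − B(k−1)·f(k) − C = -1; need -1 = 0 — inconsistent ⇒ no f, not summable.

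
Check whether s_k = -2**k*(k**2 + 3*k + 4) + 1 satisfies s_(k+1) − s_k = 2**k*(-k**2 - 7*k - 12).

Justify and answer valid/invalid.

valid; difference matches t_k

s_(k+1) = -2*2**k*(3*k + (k + 1)**2 + 7) + 1
s_(k+1) − s_k = 2**k*(-k**2 - 7*k - 12)
(s_(k+1) − s_k) − t_k = 0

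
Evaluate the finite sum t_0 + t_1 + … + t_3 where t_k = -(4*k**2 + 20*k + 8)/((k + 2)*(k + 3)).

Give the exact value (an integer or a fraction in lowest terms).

Σ = -32/3

Compute t_(k+1)/t_k: get (k + 2)*(5*k + (k + 1)**2 + 7)/((k + 4)*(k**2 + 5*k + 2)).
Factor: A=k + 2; B=k + 4; C=k**2 + 5*k + 2.
Set up (k + 2)·f(k+1) − (k + 3)·f(k) − (k**2 + 5*k + 2) = 0.
deg f ≤ 2 (via 1,1,2).
Solve for f: f(k) = k**2 (degree 2 ≤ 2).
Then R = B(k−1)f/C = k**2*(k + 3)/(k**2 + 5*k + 2), so s_k = R(k)·t_k = -4*k**2/(k + 2).
Check: Δs_k = 4*(-k**2 - 5*k - 2)/(k**2 + 5*k + 6). ✓
Telescoping: Σ = s_(4) − s_(0) = -32/3 − (0) = -32/3.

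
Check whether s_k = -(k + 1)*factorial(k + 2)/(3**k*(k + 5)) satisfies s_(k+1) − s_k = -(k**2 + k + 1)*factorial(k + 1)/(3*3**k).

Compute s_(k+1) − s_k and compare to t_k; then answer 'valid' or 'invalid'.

s_(k+1) = -(k + 2)*factorial(k + 3)/(3*3**k*(k + 6))
s_(k+1) − s_k = -(k**3 + 7*k**2 + 10*k + 12)*factorial(k + 2)/(3*3**k*(k + 5)*(k + 6))
(s_(k+1) − s_k) − t_k = (k**3 + 6*k**2 + 3*k + 2)*factorial(k + 1)/(3**k*(k + 5)*(k + 6))

Invalid: residual (k**3 + 6*k**2 + 3*k + 2)*factorial(k + 1)/(3**k*(k + 5)*(k + 6)) ≠ 0.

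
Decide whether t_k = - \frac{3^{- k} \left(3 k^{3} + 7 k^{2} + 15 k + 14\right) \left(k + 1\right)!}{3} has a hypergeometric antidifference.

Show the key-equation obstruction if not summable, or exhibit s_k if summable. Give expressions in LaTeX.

Step 1: r(k) = (3*k**4 + 22*k**3 + 70*k**2 + 115*k + 78)/(3*(3*k**3 + 7*k**2 + 15*k + 14)).
Factor: A=k/3 + 2/3; B=1; C=k**3 + 7*k**2/3 + 5*k + 14/3.
f must satisfy (k/3 + 2/3)·f(k+1) − (1)·f(k) = k**3 + 7*k**2/3 + 5*k + 14/3.
Degrees (1,0,3) ⇒ d ≤ 2.
Coefficient equations give f(k) = k*(3*k + 4).
Get s_k = R·t_k = -k*(3*k + 4)*factorial(k + 1)/3**k with R(k) = B(k−1)f(k)/C(k) = 3*k*(3*k + 4)/(3*k**3 + 7*k**2 + 15*k + 14).
Δs = -(3*k**3 + 7*k**2 + 15*k + 14)*factorial(k + 1)/(3*3**k), as required.

Yes. s_k = - 3^{- k} k \left(3 k + 4\right) \left(k + 1\right)!.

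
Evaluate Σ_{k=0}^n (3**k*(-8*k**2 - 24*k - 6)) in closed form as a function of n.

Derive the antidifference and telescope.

Ratio r(k) = 3*(4*k**2 + 20*k + 19)/(4*k**2 + 12*k + 3).
So A=3 and B=1, with C=k**2 + 3*k + 3/4.
Set up (3)·f(k+1) − (1)·f(k) − (k**2 + 3*k + 3/4) = 0.
d = 2 from the (0,0,2) case.
Coefficient equations give f(k) = (4*k**2 - 3)/8.
R(k) = B(k−1)·f(k)/C(k) = (4*k**2 - 3)/(2*(4*k**2 + 12*k + 3)); s_k = R·t_k = 3**k*(3 - 4*k**2).
Verify: 3**k*(-8*k**2 - 24*k - 6) matches t_k.
Telescope: S(n) = s_(n+1) − s_(0) = 3**(n + 1)*(-4*n**2 - 8*n - 1) − (3) = -12*3**n*n**2 - 24*3**n*n - 3*3**n - 3.

S(n) = -12*3**n*n**2 - 24*3**n*n - 3*3**n - 3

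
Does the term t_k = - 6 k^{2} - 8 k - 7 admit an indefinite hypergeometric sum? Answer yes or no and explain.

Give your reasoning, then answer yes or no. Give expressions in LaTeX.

Yes. s_k = k \left(- 2 k^{2} - k - 4\right).

The ratio is (6*k**2 + 20*k + 21)/(6*k**2 + 8*k + 7).
Normal form (A,B,C) = (1, 1, k**2 + 4*k/3 + 7/6).
Set up (1)·f(k+1) − (1)·f(k) − (k**2 + 4*k/3 + 7/6) = 0.
From deg A=0, deg B=0, deg C=2: d=3.
Solve for f: f(k) = k*(2*k**2 + k + 4)/6 (degree 3 ≤ 3).
Get s_k = R·t_k = k*(-2*k**2 - k - 4) with R(k) = B(k−1)f(k)/C(k) = k*(2*k**2 + k + 4)/(6*k**2 + 8*k + 7).
Δs = -6*k**2 - 8*k - 7, as required.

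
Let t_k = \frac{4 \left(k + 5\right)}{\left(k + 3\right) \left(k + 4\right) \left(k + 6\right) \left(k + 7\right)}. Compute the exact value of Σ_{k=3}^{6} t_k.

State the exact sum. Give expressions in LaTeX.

Compute t_(k+1)/t_k: get (k + 3)*(k + 6)**2/((k + 5)**2*(k + 8)).
Take A(k)=k + 3, B(k)=k + 8, C(k)=k**2 + 10*k + 25.
Key eq: (k + 3)·f(k+1) = (k + 7)·f(k) + (k**2 + 10*k + 25).
Bound: deg f ≤ 4.
A polynomial solution: f(k) = k*(k + 4)*(k + 5)*(k + 9)/36.
So s_k = (B(k−1)f/C)·t_k = (k*(k + 4)*(k + 7)*(k + 9)/(36*(k + 5)))·t_k = k*(k + 9)/(9*(k**2 + 9*k + 18)).
Check: Δs_k = 4*(k + 5)/(k**4 + 20*k**3 + 145*k**2 + 450*k + 504). ✓
Telescoping: Σ = s_(7) − s_(3) = 56/585 − (2/27) = 38/1755.

Σ = 38/1755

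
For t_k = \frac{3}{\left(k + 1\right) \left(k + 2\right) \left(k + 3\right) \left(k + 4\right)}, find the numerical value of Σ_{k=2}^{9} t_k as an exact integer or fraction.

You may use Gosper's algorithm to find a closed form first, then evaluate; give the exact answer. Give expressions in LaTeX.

Ratio r(k) = (k + 1)/(k + 5).
A = k + 1, B = k + 5, C = 1.
f must satisfy (k + 1)·f(k+1) − (k + 4)·f(k) = 1.
Degrees (1,1,0) ⇒ d ≤ 3.
Solving with deg f ≤ 3: f(k) = k*(k**2 + 6*k + 11)/18.
Get s_k = R·t_k = k*(k**2 + 6*k + 11)/(6*(k + 1)*(k + 2)*(k + 3)) with R(k) = B(k−1)f(k)/C(k) = k*(k + 4)*(k**2 + 6*k + 11)/18.
Δs = 3/(k**4 + 10*k**3 + 35*k**2 + 50*k + 24), as required.
Evaluate s at k=10 and k=2: 95/572 and 3/20; difference 23/1430.

Σ = 23/1430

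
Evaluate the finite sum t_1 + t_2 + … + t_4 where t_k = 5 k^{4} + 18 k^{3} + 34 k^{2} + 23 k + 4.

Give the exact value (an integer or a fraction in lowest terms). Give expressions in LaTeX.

Ratio r(k) = (5*k**4 + 38*k**3 + 118*k**2 + 165*k + 84)/(5*k**4 + 18*k**3 + 34*k**2 + 23*k + 4).
Take A(k)=1, B(k)=1, C(k)=k**4 + 18*k**3/5 + 34*k**2/5 + 23*k/5 + 4/5.
Key eq: (1)·f(k+1) = (1)·f(k) + (k**4 + 18*k**3/5 + 34*k**2/5 + 23*k/5 + 4/5).
deg f ≤ 5 (via 0,0,4).
Coefficient equations give f(k) = k*(k**4 + 2*k**3 + 4*k**2 - k - 2)/5.
R(k) = B(k−1)·f(k)/C(k) = k*(k**4 + 2*k**3 + 4*k**2 - k - 2)/(5*k**4 + 18*k**3 + 34*k**2 + 23*k + 4); s_k = R·t_k = k*(k**4 + 2*k**3 + 4*k**2 - k - 2).
s_(k+1) − s_k = 5*k**4 + 18*k**3 + 34*k**2 + 23*k + 4 = t_k.
Sum = s_(5) − s_(1); s_(5) = 4840, s_(1) = 4 ⇒ 4836.

Σ = 4836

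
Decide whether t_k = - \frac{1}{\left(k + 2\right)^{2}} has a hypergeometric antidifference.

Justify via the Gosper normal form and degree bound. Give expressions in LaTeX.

Ratio r(k) = (k + 2)**2/(k + 3)**2.
Take A(k)=k**2 + 4*k + 4, B(k)=k**2 + 6*k + 9, C(k)=1.
Solve (k**2 + 4*k + 4)·f(k+1) − (k**2 + 4*k + 4)·f(k) = 1.
From deg A=2, deg B=2, deg C=0: d=0.
Write f(k) = c0. Then LHS − RHS = -1, requiring -1 = 0: contradictory. No certificate.

No — t_k has no hypergeometric antidifference.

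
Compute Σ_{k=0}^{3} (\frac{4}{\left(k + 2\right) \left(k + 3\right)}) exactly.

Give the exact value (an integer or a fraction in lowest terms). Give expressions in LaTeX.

t_(k+1)/t_k = (k + 2)/(k + 4).
Take A(k)=k + 2, B(k)=k + 4, C(k)=1.
Need (k + 2)·f(k+1) − (k + 3)·f(k) = 1.
Bound: deg f ≤ 1.
A polynomial solution: f(k) = k/2.
Get s_k = R·t_k = 2*k/(k + 2) with R(k) = B(k−1)f(k)/C(k) = k*(k + 3)/2.
Verify: 4/(k**2 + 5*k + 6) matches t_k.
Telescoping: Σ = s_(4) − s_(0) = 4/3 − (0) = 4/3.

Σ = 4/3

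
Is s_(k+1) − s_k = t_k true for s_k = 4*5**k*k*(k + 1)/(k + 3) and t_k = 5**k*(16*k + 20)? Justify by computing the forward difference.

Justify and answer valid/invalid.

s_(k+1) = 20*5**k*(k + 1)*(k + 2)/(k + 4)
s_(k+1) − s_k = 4*5**k*(k + 1)*(-k*(k + 4) + 5*(k + 2)*(k + 3))/((k + 3)*(k + 4))
(s_(k+1) − s_k) − t_k = 5**k*(-32*k**2 - 128*k - 120)/(k**2 + 7*k + 12)

Invalid: residual 5**k*(-32*k**2 - 128*k - 120)/(k**2 + 7*k + 12) ≠ 0.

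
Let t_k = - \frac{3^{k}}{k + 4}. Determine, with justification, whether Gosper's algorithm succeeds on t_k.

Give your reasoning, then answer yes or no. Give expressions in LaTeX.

No — t_k has no hypergeometric antidifference.

The ratio is 3*(k + 4)/(k + 5).
A = 3*k + 12, B = k + 5, C = 1.
f must satisfy (3*k + 12)·f(k+1) − (k + 4)·f(k) = 1.
deg f ≤ -1 (via 1,1,0).
Negative degree bound (-1): no f exists, t_k not Gosper-summable.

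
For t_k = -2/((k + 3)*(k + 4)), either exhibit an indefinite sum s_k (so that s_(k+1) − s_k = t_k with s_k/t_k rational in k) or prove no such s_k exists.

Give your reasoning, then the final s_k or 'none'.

s_k = -2*k/(3*k + 9)

Compute t_(k+1)/t_k: get (k + 3)/(k + 5).
So A=k + 3 and B=k + 5, with C=1.
Set up (k + 3)·f(k+1) − (k + 4)·f(k) − (1) = 0.
deg f ≤ 1 (via 1,1,0).
Solve for f: f(k) = k/3 (degree 1 ≤ 1).
So s_k = (B(k−1)f/C)·t_k = (k*(k + 4)/3)·t_k = -2*k/(3*k + 9).
Check: Δs_k = -2/(k**2 + 7*k + 12). ✓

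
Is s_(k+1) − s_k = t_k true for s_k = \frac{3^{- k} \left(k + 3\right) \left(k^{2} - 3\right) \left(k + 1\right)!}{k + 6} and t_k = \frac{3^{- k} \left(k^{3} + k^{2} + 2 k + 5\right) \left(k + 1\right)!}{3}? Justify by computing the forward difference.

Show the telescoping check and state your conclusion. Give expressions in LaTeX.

Invalid: residual - \frac{3^{- k} \left(k^{4} + 7 k^{3} + 5 k^{2} + 17 k + 39\right) \left(k + 1\right)!}{\left(k + 6\right) \left(k + 7\right)} ≠ 0.

s_(k+1) = (k + 4)*(k**2 + 2*k - 2)*factorial(k + 2)/(3*3**k*(k + 7))
s_(k+1) − s_k = (k**5 + 11*k**4 + 36*k**3 + 58*k**2 + 98*k + 93)*factorial(k + 1)/(3*3**k*(k + 6)*(k + 7))
(s_(k+1) − s_k) − t_k = -(k**4 + 7*k**3 + 5*k**2 + 17*k + 39)*factorial(k + 1)/(3**k*(k + 6)*(k + 7))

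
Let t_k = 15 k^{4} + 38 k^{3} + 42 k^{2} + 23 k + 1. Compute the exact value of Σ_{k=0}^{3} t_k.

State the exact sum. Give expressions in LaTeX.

t_(k+1)/t_k = (15*k**4 + 98*k**3 + 246*k**2 + 281*k + 119)/(15*k**4 + 38*k**3 + 42*k**2 + 23*k + 1).
Gosper form: A/B · C(k+1)/C(k) with A=1, B=1, C=k**4 + 38*k**3/15 + 14*k**2/5 + 23*k/15 + 1/15.
f must satisfy (1)·f(k+1) − (1)·f(k) = k**4 + 38*k**3/15 + 14*k**2/5 + 23*k/15 + 1/15.
d = 5 from the (0,0,4) case.
A polynomial solution: f(k) = k*(3*k**4 + 2*k**3 - 4)/15.
Then R = B(k−1)f/C = k*(3*k**4 + 2*k**3 - 4)/(15*k**4 + 38*k**3 + 42*k**2 + 23*k + 1), so s_k = R(k)·t_k = k*(3*k**4 + 2*k**3 - 4).
Verify: 15*k**4 + 38*k**3 + 42*k**2 + 23*k + 1 matches t_k.
Evaluate s at k=4 and k=0: 3568 and 0; difference 3568.

Σ = 3568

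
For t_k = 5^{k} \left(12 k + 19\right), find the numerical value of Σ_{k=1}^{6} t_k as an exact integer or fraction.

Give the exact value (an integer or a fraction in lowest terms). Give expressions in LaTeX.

t_(k+1)/t_k = 5*(12*k + 31)/(12*k + 19).
So A=5 and B=1, with C=k + 19/12.
Set up (5)·f(k+1) − (1)·f(k) − (k + 19/12) = 0.
Degrees (0,0,1) ⇒ d ≤ 1.
Solve for f: f(k) = (3*k + 1)/12 (degree 1 ≤ 1).
Then R = B(k−1)f/C = (3*k + 1)/(12*k + 19), so s_k = R(k)·t_k = 5**k*(3*k + 1).
Verify: 5**k*(12*k + 19) matches t_k.
Σ_(k=1)^(6) t_k = s_(7) − s_(1) = 1718750 − (20) = 1718730.

Σ = 1718730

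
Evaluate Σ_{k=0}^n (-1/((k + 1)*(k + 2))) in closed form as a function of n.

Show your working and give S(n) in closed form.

r(k) = (k + 1)/(k + 3) after simplifying.
Gosper form: A/B · C(k+1)/C(k) with A=k + 1, B=k + 3, C=1.
Key eq: (k + 1)·f(k+1) = (k + 2)·f(k) + (1).
Degrees (1,1,0) ⇒ d ≤ 1.
Match coefficients ⇒ f(k) = k.
Get s_k = R·t_k = -k/(k + 1) with R(k) = B(k−1)f(k)/C(k) = k*(k + 2).
s_(k+1) − s_k = -1/(k**2 + 3*k + 2) = t_k.
Evaluate: s_(n+1) = (-n - 1)/(n + 2); subtract s_(0) = 0 ⇒ S(n) = (-n - 1)/(n + 2).

S(n) = (-n - 1)/(n + 2)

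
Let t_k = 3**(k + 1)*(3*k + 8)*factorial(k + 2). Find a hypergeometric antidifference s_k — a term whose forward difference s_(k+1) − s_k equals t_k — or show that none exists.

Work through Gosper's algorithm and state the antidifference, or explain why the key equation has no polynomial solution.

s_k = 3**(k + 1)*factorial(k + 2)

Compute t_(k+1)/t_k: get 3*(k + 3)*(3*k + 11)/(3*k + 8).
Take A(k)=3*k + 9, B(k)=1, C(k)=k + 8/3.
f must satisfy (3*k + 9)·f(k+1) − (1)·f(k) = k + 8/3.
Bound: deg f ≤ 0.
Coefficient equations give f(k) = 1/3.
Get s_k = R·t_k = 3**(k + 1)*factorial(k + 2) with R(k) = B(k−1)f(k)/C(k) = 1/(3*k + 8).
Check: Δs_k = 3**(k + 1)*(3*k + 8)*factorial(k + 2). ✓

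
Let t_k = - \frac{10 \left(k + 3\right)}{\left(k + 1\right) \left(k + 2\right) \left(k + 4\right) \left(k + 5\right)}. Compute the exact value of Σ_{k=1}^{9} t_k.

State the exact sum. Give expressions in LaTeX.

Step 1: r(k) = (k + 1)*(k + 4)**2/((k + 3)**2*(k + 6)).
A = k + 1, B = k + 6, C = k**2 + 6*k + 9.
Solve (k + 1)·f(k+1) − (k + 5)·f(k) = k**2 + 6*k + 9.
deg f ≤ 4 (via 1,1,2).
Coefficient equations give f(k) = k*(k + 2)*(k + 3)*(k + 5)/8.
R(k) = B(k−1)·f(k)/C(k) = k*(k + 2)*(k + 5)**2/(8*(k + 3)); s_k = R·t_k = 5*k*(-k - 5)/(4*(k**2 + 5*k + 4)).
Verify: 10*(-k - 3)/(k**4 + 12*k**3 + 49*k**2 + 78*k + 40) matches t_k.
Evaluate s at k=10 and k=1: -375/308 and -3/4; difference -36/77.

Σ = -36/77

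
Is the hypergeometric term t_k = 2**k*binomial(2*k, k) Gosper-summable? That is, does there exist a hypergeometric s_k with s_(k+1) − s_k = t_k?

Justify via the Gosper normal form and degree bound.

No. Not Gosper-summable.

r(k) = 4*(2*k + 1)/(k + 1) after simplifying.
So A=8*k + 4 and B=k + 1, with C=1.
Set up (8*k + 4)·f(k+1) − (k)·f(k) − (1) = 0.
deg f ≤ -1 (via 1,1,0).
Bound -1 < 0, so the key equation has no polynomial solution.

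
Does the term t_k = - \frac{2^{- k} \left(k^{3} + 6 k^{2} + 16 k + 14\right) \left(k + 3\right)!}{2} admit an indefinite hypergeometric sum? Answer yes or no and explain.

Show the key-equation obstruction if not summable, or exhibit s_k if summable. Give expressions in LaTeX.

Ratio r(k) = (k**4 + 13*k**3 + 67*k**2 + 161*k + 148)/(2*(k**3 + 6*k**2 + 16*k + 14)).
Gosper form: A/B · C(k+1)/C(k) with A=k/2 + 2, B=1, C=k**3 + 6*k**2 + 16*k + 14.
f must satisfy (k/2 + 2)·f(k+1) − (1)·f(k) = k**3 + 6*k**2 + 16*k + 14.
Bound: deg f ≤ 2.
Coefficient equations give f(k) = 2*(k + 1)**2.
Then R = B(k−1)f/C = 2*(k + 1)**2/(k**3 + 6*k**2 + 16*k + 14), so s_k = R(k)·t_k = -(k + 1)**2*factorial(k + 3)/2**k.
Verify: -(k**3 + 6*k**2 + 16*k + 14)*factorial(k + 3)/(2*2**k) matches t_k.

Yes. s_k = - 2^{- k} \left(k + 1\right)^{2} \left(k + 3\right)!.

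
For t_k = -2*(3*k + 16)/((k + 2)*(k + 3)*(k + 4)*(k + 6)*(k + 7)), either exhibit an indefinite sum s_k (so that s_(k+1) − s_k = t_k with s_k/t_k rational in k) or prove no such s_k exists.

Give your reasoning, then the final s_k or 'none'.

Compute t_(k+1)/t_k: get (k + 2)*(k + 6)*(3*k + 19)/((k + 5)*(k + 8)*(3*k + 16)).
Factor: A=k + 2; B=k + 8; C=k**2 + 31*k/3 + 80/3.
f must satisfy (k + 2)·f(k+1) − (k + 7)·f(k) = k**2 + 31*k/3 + 80/3.
From deg A=1, deg B=1, deg C=2: d=5.
Solving with deg f ≤ 5: f(k) = k*(k + 4)*(k + 5)*(k**2 + 11*k + 36)/108.
Certificate R = B(k−1)f/C = k*(k + 4)*(k + 7)*(k**2 + 11*k + 36)/(36*(3*k + 16)) gives s_k = k*(-k**2 - 11*k - 36)/(18*(k**3 + 11*k**2 + 36*k + 36)).
Δs = 2*(-3*k - 16)/(k**5 + 22*k**4 + 185*k**3 + 740*k**2 + 1404*k + 1008), as required.

s_k = k*(-k**2 - 11*k - 36)/(18*(k**3 + 11*k**2 + 36*k + 36))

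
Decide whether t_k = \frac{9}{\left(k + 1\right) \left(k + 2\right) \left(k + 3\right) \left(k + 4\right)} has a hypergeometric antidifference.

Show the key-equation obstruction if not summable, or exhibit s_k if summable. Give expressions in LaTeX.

Ratio r(k) = (k + 1)/(k + 5).
Take A(k)=k + 1, B(k)=k + 5, C(k)=1.
f must satisfy (k + 1)·f(k+1) − (k + 4)·f(k) = 1.
From deg A=1, deg B=1, deg C=0: d=3.
Match coefficients ⇒ f(k) = k*(k**2 + 6*k + 11)/18.
Get s_k = R·t_k = k*(k**2 + 6*k + 11)/(2*(k + 1)*(k + 2)*(k + 3)) with R(k) = B(k−1)f(k)/C(k) = k*(k + 4)*(k**2 + 6*k + 11)/18.
Δs = 9/(k**4 + 10*k**3 + 35*k**2 + 50*k + 24), as required.

Yes. s_k = \frac{k \left(k^{2} + 6 k + 11\right)}{2 \left(k + 1\right) \left(k + 2\right) \left(k + 3\right)}.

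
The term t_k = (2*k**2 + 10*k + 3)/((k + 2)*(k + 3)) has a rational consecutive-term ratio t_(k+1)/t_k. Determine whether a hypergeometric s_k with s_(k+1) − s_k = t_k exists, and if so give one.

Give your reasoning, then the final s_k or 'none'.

Ratio r(k) = (k + 2)*(10*k + 2*(k + 1)**2 + 13)/((k + 4)*(2*k**2 + 10*k + 3)).
Normal form (A,B,C) = (k + 2, k + 4, k**2 + 5*k + 3/2).
Solve (k + 2)·f(k+1) − (k + 3)·f(k) = k**2 + 5*k + 3/2.
Degrees (1,1,2) ⇒ d ≤ 2.
A polynomial solution: f(k) = k*(4*k - 1)/4.
So s_k = (B(k−1)f/C)·t_k = (k*(k + 3)*(4*k - 1)/(2*(2*k**2 + 10*k + 3)))·t_k = k*(4*k - 1)/(2*(k + 2)).
s_(k+1) − s_k = (2*k**2 + 10*k + 3)/(k**2 + 5*k + 6) = t_k.

s_k = k*(4*k - 1)/(2*(k + 2))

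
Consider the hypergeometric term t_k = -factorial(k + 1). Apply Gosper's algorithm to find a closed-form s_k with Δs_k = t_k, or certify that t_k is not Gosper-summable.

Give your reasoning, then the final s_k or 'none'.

not Gosper-summable; s_k does not exist

t_(k+1)/t_k = k + 2.
Gosper form: A/B · C(k+1)/C(k) with A=k + 2, B=1, C=1.
f must satisfy (k + 2)·f(k+1) − (1)·f(k) = 1.
Degrees (1,0,0) ⇒ d ≤ -1.
d = -1 < 0 ⇒ no nonzero polynomial f; not summable.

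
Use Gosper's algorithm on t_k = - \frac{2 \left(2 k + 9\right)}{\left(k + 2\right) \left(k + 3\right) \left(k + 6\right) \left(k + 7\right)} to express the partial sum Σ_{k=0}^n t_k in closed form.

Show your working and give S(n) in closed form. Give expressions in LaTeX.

t_(k+1)/t_k = (k + 2)*(k + 6)*(2*k + 11)/((k + 4)*(k + 8)*(2*k + 9)).
Normal form (A,B,C) = (k + 2, k + 8, k**3 + 27*k**2/2 + 121*k/2 + 90).
f must satisfy (k + 2)·f(k+1) − (k + 7)·f(k) = k**3 + 27*k**2/2 + 121*k/2 + 90.
From deg A=1, deg B=1, deg C=3: d=5.
Solve for f: f(k) = k*(k + 3)*(k + 4)*(k + 5)*(k + 8)/24 (degree 5 ≤ 5).
So s_k = (B(k−1)f/C)·t_k = (k*(k + 3)*(k + 7)*(k + 8)/(12*(2*k + 9)))·t_k = k*(-k - 8)/(6*(k**2 + 8*k + 12)).
Δs = 2*(-2*k - 9)/(k**4 + 18*k**3 + 113*k**2 + 288*k + 252), as required.
Telescope: S(n) = s_(n+1) − s_(0) = (-n**2 - 10*n - 9)/(6*(n**2 + 10*n + 21)) − (0) = (-n**2 - 10*n - 9)/(6*(n**2 + 10*n + 21)).

S(n) = \frac{- n^{2} - 10 n - 9}{6 \left(n^{2} + 10 n + 21\right)}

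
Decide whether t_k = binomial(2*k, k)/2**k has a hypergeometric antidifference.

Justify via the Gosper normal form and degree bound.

r(k) = (2*k + 1)/(k + 1) after simplifying.
Factor: A=2*k + 1; B=k + 1; C=1.
f must satisfy (2*k + 1)·f(k+1) − (k)·f(k) = 1.
deg f ≤ -1 (via 1,1,0).
d = -1 < 0 ⇒ no nonzero polynomial f; not summable.

No — key equation has no polynomial f.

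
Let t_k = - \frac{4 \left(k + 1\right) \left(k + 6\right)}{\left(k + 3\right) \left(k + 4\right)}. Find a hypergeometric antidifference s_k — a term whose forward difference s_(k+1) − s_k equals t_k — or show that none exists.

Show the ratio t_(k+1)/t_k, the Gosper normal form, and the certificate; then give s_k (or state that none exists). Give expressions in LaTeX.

r(k) = (k + 2)*(k + 3)*(k + 7)/((k + 1)*(k + 5)*(k + 6)) after simplifying.
So A=k + 3 and B=k + 5, with C=k**2 + 7*k + 6.
f must satisfy (k + 3)·f(k+1) − (k + 4)·f(k) = k**2 + 7*k + 6.
deg f ≤ 2 (via 1,1,2).
Match coefficients ⇒ f(k) = k*(k + 1).
Get s_k = R·t_k = 4*k*(-k - 1)/(k + 3) with R(k) = B(k−1)f(k)/C(k) = k*(k + 4)/(k + 6).
s_(k+1) − s_k = 4*(-k**2 - 7*k - 6)/(k**2 + 7*k + 12) = t_k.

s_k = \frac{4 k \left(- k - 1\right)}{k + 3}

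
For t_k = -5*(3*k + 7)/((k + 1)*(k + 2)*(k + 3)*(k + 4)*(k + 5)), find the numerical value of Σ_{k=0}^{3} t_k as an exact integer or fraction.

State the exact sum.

Σ = -67/168

t_(k+1)/t_k = (k + 1)*(3*k + 10)/((k + 6)*(3*k + 7)).
Take A(k)=k + 1, B(k)=k + 6, C(k)=k + 7/3.
Need (k + 1)·f(k+1) − (k + 5)·f(k) = k + 7/3.
deg f ≤ 4 (via 1,1,1).
Solve for f: f(k) = k*(k + 2)*(k**2 + 8*k + 19)/36 (degree 4 ≤ 4).
Get s_k = R·t_k = 5*k*(-k**2 - 8*k - 19)/(12*(k**3 + 8*k**2 + 19*k + 12)) with R(k) = B(k−1)f(k)/C(k) = k*(k + 2)*(k + 5)*(k**2 + 8*k + 19)/(12*(3*k + 7)).
Check: Δs_k = 5*(-3*k - 7)/(k**5 + 15*k**4 + 85*k**3 + 225*k**2 + 274*k + 120). ✓
Sum = s_(4) − s_(0); s_(4) = -67/168, s_(0) = 0 ⇒ -67/168.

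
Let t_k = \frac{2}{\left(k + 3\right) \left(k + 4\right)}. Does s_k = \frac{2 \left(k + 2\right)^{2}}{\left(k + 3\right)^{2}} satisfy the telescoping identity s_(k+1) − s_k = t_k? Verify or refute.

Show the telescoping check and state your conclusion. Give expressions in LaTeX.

s_(k+1) = 2*(k + 3)**2/(k + 4)**2
s_(k+1) − s_k = -2*(k + 2)**2/(k + 3)**2 + 2*(k + 3)**2/(k + 4)**2
(s_(k+1) − s_k) − t_k = 2*(k**2 + 5*k + 5)/(k**4 + 14*k**3 + 73*k**2 + 168*k + 144)

Invalid: residual \frac{2 \left(k^{2} + 5 k + 5\right)}{k^{4} + 14 k^{3} + 73 k^{2} + 168 k + 144} ≠ 0.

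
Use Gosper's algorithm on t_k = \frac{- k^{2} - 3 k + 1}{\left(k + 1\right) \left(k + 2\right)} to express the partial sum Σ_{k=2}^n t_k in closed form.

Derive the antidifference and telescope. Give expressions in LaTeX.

S(n) = \frac{1 - n^{2}}{n + 2}

t_(k+1)/t_k = (k + 1)*(3*k + (k + 1)**2 + 2)/((k + 3)*(k**2 + 3*k - 1)).
Normal form (A,B,C) = (k + 1, k + 3, k**2 + 3*k - 1).
f must satisfy (k + 1)·f(k+1) − (k + 2)·f(k) = k**2 + 3*k - 1.
d = 2 from the (1,1,2) case.
A polynomial solution: f(k) = k*(k - 2).
Get s_k = R·t_k = k*(2 - k)/(k + 1) with R(k) = B(k−1)f(k)/C(k) = k*(k - 2)*(k + 2)/(k**2 + 3*k - 1).
Verify: (-k**2 - 3*k + 1)/(k**2 + 3*k + 2) matches t_k.
Telescope: S(n) = s_(n+1) − s_(2) = (1 - n**2)/(n + 2) − (0) = (1 - n**2)/(n + 2).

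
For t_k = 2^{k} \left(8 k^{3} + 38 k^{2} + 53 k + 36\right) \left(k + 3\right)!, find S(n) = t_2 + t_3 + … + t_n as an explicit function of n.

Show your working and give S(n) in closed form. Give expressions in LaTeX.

Ratio r(k) = 2*(8*k**4 + 94*k**3 + 401*k**2 + 747*k + 540)/(8*k**3 + 38*k**2 + 53*k + 36).
Factor: A=2*k + 8; B=1; C=k**3 + 19*k**2/4 + 53*k/8 + 9/2.
Solve (2*k + 8)·f(k+1) − (1)·f(k) = k**3 + 19*k**2/4 + 53*k/8 + 9/2.
d = 2 from the (1,0,3) case.
Coefficient equations give f(k) = (4*k**2 - 3*k + 4)/8.
Then R = B(k−1)f/C = (4*k**2 - 3*k + 4)/(8*k**3 + 38*k**2 + 53*k + 36), so s_k = R(k)·t_k = 2**k*(4*k**2 - 3*k + 4)*factorial(k + 3).
s_(k+1) − s_k = 2**k*(8*k**3 + 38*k**2 + 53*k + 36)*factorial(k + 3) = t_k.
Evaluate: s_(n+1) = 2**(n + 1)*(4*n**2 + 5*n + 5)*factorial(n + 4); subtract s_(2) = 6720 ⇒ S(n) = 8*2**n*n**2*factorial(n + 4) + 10*2**n*n*factorial(n + 4) + 10*2**n*factorial(n + 4) - 6720.

S(n) = 8 \cdot 2^{n} n^{2} \left(n + 4\right)! + 10 \cdot 2^{n} n \left(n + 4\right)! + 10 \cdot 2^{n} \left(n + 4\right)! - 6720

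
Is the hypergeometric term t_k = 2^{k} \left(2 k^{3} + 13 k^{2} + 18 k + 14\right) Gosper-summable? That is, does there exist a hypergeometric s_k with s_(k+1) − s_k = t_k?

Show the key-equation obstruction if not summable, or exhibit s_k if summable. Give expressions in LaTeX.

Yes. s_k = 2^{k} \left(2 k^{3} + k^{2} + 2 k + 4\right).

t_(k+1)/t_k = 2*(2*k**3 + 19*k**2 + 50*k + 47)/(2*k**3 + 13*k**2 + 18*k + 14).
Normal form (A,B,C) = (2, 1, k**3 + 13*k**2/2 + 9*k + 7).
Need (2)·f(k+1) − (1)·f(k) = k**3 + 13*k**2/2 + 9*k + 7.
From deg A=0, deg B=0, deg C=3: d=3.
A polynomial solution: f(k) = (2*k**3 + k**2 + 2*k + 4)/2.
Certificate R = B(k−1)f/C = (2*k**3 + k**2 + 2*k + 4)/(2*k**3 + 13*k**2 + 18*k + 14) gives s_k = 2**k*(2*k**3 + k**2 + 2*k + 4).
Δs = 2**k*(2*k**3 + 13*k**2 + 18*k + 14), as required.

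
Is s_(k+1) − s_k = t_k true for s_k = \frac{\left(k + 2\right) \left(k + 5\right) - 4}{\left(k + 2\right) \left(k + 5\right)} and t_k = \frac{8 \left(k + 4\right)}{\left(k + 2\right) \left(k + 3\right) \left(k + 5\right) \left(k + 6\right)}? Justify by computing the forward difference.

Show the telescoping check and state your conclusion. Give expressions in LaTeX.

s_(k+1) = ((k + 3)*(k + 6) - 4)/((k + 3)*(k + 6))
s_(k+1) − s_k = 8*(k + 4)/(k**4 + 16*k**3 + 91*k**2 + 216*k + 180)
(s_(k+1) − s_k) − t_k = 0

Valid: the claim telescopes to t_k.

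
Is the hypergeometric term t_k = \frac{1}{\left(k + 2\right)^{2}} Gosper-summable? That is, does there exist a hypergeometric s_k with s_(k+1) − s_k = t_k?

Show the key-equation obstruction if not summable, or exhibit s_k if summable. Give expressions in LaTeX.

The ratio is (k + 2)**2/(k + 3)**2.
A = k**2 + 4*k + 4, B = k**2 + 6*k + 9, C = 1.
Solve (k**2 + 4*k + 4)·f(k+1) − (k**2 + 4*k + 4)·f(k) = 1.
d = 0 from the (2,2,0) case.
Put f(k) = c0: A·f(k+1) − B(k−1)·f(k) − C = -1; need -1 = 0 — inconsistent ⇒ no f, not summable.

No. Not Gosper-summable.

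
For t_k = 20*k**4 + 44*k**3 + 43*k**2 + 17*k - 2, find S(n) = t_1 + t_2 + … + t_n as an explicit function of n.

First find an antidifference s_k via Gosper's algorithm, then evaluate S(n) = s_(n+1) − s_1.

r(k) = (20*k**4 + 124*k**3 + 295*k**2 + 315*k + 122)/(20*k**4 + 44*k**3 + 43*k**2 + 17*k - 2) after simplifying.
A = 1, B = 1, C = k**4 + 11*k**3/5 + 43*k**2/20 + 17*k/20 - 1/10.
Set up (1)·f(k+1) − (1)·f(k) − (k**4 + 11*k**3/5 + 43*k**2/20 + 17*k/20 - 1/10) = 0.
d = 5 from the (0,0,4) case.
A polynomial solution: f(k) = k*(k + 1)*(4*k**3 - 3*k**2 + 2*k - 4)/20.
Then R = B(k−1)f/C = k*(4*k**3 - 3*k**2 + 2*k - 4)/(20*k**3 + 24*k**2 + 19*k - 2), so s_k = R(k)·t_k = k*(4*k**4 + k**3 - k**2 - 2*k - 4).
Verify: 20*k**4 + 44*k**3 + 43*k**2 + 17*k - 2 matches t_k.
s_(n+1) = 4*n**5 + 21*n**4 + 43*n**3 + 41*n**2 + 13*n - 2 and s_(1) = -2, so S(n) = n*(4*n**4 + 21*n**3 + 43*n**2 + 41*n + 13).

S(n) = n*(4*n**4 + 21*n**3 + 43*n**2 + 41*n + 13)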